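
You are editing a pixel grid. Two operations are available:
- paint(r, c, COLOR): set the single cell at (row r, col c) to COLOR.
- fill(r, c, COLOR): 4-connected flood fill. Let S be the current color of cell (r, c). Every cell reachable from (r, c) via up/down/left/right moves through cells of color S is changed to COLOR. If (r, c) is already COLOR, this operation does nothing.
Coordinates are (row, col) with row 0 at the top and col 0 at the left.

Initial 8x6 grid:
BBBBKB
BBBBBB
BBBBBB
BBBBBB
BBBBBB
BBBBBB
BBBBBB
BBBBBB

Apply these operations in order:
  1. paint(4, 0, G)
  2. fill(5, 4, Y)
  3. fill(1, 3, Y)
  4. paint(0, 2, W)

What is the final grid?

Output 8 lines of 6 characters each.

After op 1 paint(4,0,G):
BBBBKB
BBBBBB
BBBBBB
BBBBBB
GBBBBB
BBBBBB
BBBBBB
BBBBBB
After op 2 fill(5,4,Y) [46 cells changed]:
YYYYKY
YYYYYY
YYYYYY
YYYYYY
GYYYYY
YYYYYY
YYYYYY
YYYYYY
After op 3 fill(1,3,Y) [0 cells changed]:
YYYYKY
YYYYYY
YYYYYY
YYYYYY
GYYYYY
YYYYYY
YYYYYY
YYYYYY
After op 4 paint(0,2,W):
YYWYKY
YYYYYY
YYYYYY
YYYYYY
GYYYYY
YYYYYY
YYYYYY
YYYYYY

Answer: YYWYKY
YYYYYY
YYYYYY
YYYYYY
GYYYYY
YYYYYY
YYYYYY
YYYYYY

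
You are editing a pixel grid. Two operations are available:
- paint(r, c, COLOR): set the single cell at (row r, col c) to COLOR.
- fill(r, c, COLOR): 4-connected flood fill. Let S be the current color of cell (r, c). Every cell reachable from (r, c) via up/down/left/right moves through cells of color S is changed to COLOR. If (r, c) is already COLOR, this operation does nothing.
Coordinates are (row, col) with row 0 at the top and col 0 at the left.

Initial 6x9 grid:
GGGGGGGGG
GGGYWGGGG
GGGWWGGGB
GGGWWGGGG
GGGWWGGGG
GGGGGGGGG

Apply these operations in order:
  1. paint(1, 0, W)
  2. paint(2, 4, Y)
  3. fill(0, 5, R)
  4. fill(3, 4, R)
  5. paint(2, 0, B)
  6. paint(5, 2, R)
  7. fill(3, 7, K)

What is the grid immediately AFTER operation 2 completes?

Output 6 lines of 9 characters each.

Answer: GGGGGGGGG
WGGYWGGGG
GGGWYGGGB
GGGWWGGGG
GGGWWGGGG
GGGGGGGGG

Derivation:
After op 1 paint(1,0,W):
GGGGGGGGG
WGGYWGGGG
GGGWWGGGB
GGGWWGGGG
GGGWWGGGG
GGGGGGGGG
After op 2 paint(2,4,Y):
GGGGGGGGG
WGGYWGGGG
GGGWYGGGB
GGGWWGGGG
GGGWWGGGG
GGGGGGGGG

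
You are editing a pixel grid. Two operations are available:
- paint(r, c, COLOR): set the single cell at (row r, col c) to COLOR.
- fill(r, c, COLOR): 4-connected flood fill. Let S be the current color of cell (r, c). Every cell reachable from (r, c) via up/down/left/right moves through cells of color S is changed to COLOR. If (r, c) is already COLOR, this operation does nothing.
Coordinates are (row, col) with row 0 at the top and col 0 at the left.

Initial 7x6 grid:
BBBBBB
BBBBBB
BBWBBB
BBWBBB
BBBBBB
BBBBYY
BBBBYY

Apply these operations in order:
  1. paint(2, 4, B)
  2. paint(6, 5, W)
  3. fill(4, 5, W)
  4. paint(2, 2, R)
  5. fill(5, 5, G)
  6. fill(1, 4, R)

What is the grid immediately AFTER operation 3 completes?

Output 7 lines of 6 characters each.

Answer: WWWWWW
WWWWWW
WWWWWW
WWWWWW
WWWWWW
WWWWYY
WWWWYW

Derivation:
After op 1 paint(2,4,B):
BBBBBB
BBBBBB
BBWBBB
BBWBBB
BBBBBB
BBBBYY
BBBBYY
After op 2 paint(6,5,W):
BBBBBB
BBBBBB
BBWBBB
BBWBBB
BBBBBB
BBBBYY
BBBBYW
After op 3 fill(4,5,W) [36 cells changed]:
WWWWWW
WWWWWW
WWWWWW
WWWWWW
WWWWWW
WWWWYY
WWWWYW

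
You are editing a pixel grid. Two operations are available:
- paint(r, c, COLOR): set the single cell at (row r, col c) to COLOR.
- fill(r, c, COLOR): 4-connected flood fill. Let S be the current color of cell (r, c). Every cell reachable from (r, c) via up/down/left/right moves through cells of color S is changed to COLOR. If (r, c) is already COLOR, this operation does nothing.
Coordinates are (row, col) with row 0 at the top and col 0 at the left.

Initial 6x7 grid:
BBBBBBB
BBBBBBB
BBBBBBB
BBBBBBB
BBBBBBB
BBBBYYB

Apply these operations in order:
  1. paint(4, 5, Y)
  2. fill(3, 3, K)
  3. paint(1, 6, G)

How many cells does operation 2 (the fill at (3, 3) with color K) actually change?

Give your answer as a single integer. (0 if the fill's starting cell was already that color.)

Answer: 39

Derivation:
After op 1 paint(4,5,Y):
BBBBBBB
BBBBBBB
BBBBBBB
BBBBBBB
BBBBBYB
BBBBYYB
After op 2 fill(3,3,K) [39 cells changed]:
KKKKKKK
KKKKKKK
KKKKKKK
KKKKKKK
KKKKKYK
KKKKYYK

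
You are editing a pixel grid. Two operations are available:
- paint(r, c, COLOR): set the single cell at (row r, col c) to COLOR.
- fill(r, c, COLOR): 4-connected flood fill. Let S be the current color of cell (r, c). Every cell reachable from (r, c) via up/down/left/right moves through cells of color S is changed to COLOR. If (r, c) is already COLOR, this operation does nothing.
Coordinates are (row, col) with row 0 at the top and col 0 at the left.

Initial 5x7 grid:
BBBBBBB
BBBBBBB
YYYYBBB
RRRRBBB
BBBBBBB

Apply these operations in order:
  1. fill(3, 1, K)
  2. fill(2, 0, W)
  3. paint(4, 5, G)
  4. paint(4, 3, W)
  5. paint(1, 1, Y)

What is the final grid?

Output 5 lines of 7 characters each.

After op 1 fill(3,1,K) [4 cells changed]:
BBBBBBB
BBBBBBB
YYYYBBB
KKKKBBB
BBBBBBB
After op 2 fill(2,0,W) [4 cells changed]:
BBBBBBB
BBBBBBB
WWWWBBB
KKKKBBB
BBBBBBB
After op 3 paint(4,5,G):
BBBBBBB
BBBBBBB
WWWWBBB
KKKKBBB
BBBBBGB
After op 4 paint(4,3,W):
BBBBBBB
BBBBBBB
WWWWBBB
KKKKBBB
BBBWBGB
After op 5 paint(1,1,Y):
BBBBBBB
BYBBBBB
WWWWBBB
KKKKBBB
BBBWBGB

Answer: BBBBBBB
BYBBBBB
WWWWBBB
KKKKBBB
BBBWBGB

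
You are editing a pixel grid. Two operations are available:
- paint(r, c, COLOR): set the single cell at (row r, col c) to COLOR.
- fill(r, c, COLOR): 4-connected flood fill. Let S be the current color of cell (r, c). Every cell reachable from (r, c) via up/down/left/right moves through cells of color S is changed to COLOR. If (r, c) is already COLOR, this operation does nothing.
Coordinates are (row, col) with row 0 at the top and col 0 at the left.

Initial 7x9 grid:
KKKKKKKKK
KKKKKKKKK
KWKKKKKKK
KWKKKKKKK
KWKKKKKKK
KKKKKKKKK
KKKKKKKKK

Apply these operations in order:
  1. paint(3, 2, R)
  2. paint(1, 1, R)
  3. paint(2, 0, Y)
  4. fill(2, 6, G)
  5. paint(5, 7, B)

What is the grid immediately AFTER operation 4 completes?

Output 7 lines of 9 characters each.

Answer: GGGGGGGGG
GRGGGGGGG
YWGGGGGGG
GWRGGGGGG
GWGGGGGGG
GGGGGGGGG
GGGGGGGGG

Derivation:
After op 1 paint(3,2,R):
KKKKKKKKK
KKKKKKKKK
KWKKKKKKK
KWRKKKKKK
KWKKKKKKK
KKKKKKKKK
KKKKKKKKK
After op 2 paint(1,1,R):
KKKKKKKKK
KRKKKKKKK
KWKKKKKKK
KWRKKKKKK
KWKKKKKKK
KKKKKKKKK
KKKKKKKKK
After op 3 paint(2,0,Y):
KKKKKKKKK
KRKKKKKKK
YWKKKKKKK
KWRKKKKKK
KWKKKKKKK
KKKKKKKKK
KKKKKKKKK
After op 4 fill(2,6,G) [57 cells changed]:
GGGGGGGGG
GRGGGGGGG
YWGGGGGGG
GWRGGGGGG
GWGGGGGGG
GGGGGGGGG
GGGGGGGGG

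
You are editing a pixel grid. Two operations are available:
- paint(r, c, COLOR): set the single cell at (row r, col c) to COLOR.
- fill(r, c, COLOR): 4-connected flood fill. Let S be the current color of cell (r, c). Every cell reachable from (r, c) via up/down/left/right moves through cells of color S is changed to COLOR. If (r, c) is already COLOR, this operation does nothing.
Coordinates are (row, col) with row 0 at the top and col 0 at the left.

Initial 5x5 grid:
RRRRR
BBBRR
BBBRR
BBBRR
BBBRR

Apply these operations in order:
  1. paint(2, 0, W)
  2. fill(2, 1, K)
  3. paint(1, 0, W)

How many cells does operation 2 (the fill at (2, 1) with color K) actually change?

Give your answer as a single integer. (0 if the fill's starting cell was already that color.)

Answer: 11

Derivation:
After op 1 paint(2,0,W):
RRRRR
BBBRR
WBBRR
BBBRR
BBBRR
After op 2 fill(2,1,K) [11 cells changed]:
RRRRR
KKKRR
WKKRR
KKKRR
KKKRR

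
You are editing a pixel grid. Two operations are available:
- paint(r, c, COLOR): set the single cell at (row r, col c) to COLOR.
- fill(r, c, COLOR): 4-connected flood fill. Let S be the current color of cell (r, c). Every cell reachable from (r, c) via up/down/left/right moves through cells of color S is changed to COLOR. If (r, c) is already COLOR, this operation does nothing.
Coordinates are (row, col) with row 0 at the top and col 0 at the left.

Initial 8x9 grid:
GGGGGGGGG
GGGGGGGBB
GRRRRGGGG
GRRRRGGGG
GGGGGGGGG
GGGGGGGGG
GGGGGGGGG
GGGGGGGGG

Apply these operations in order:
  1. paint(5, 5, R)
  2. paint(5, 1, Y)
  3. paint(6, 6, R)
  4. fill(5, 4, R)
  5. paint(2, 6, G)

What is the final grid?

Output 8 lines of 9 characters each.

Answer: RRRRRRRRR
RRRRRRRBB
RRRRRRGRR
RRRRRRRRR
RRRRRRRRR
RYRRRRRRR
RRRRRRRRR
RRRRRRRRR

Derivation:
After op 1 paint(5,5,R):
GGGGGGGGG
GGGGGGGBB
GRRRRGGGG
GRRRRGGGG
GGGGGGGGG
GGGGGRGGG
GGGGGGGGG
GGGGGGGGG
After op 2 paint(5,1,Y):
GGGGGGGGG
GGGGGGGBB
GRRRRGGGG
GRRRRGGGG
GGGGGGGGG
GYGGGRGGG
GGGGGGGGG
GGGGGGGGG
After op 3 paint(6,6,R):
GGGGGGGGG
GGGGGGGBB
GRRRRGGGG
GRRRRGGGG
GGGGGGGGG
GYGGGRGGG
GGGGGGRGG
GGGGGGGGG
After op 4 fill(5,4,R) [59 cells changed]:
RRRRRRRRR
RRRRRRRBB
RRRRRRRRR
RRRRRRRRR
RRRRRRRRR
RYRRRRRRR
RRRRRRRRR
RRRRRRRRR
After op 5 paint(2,6,G):
RRRRRRRRR
RRRRRRRBB
RRRRRRGRR
RRRRRRRRR
RRRRRRRRR
RYRRRRRRR
RRRRRRRRR
RRRRRRRRR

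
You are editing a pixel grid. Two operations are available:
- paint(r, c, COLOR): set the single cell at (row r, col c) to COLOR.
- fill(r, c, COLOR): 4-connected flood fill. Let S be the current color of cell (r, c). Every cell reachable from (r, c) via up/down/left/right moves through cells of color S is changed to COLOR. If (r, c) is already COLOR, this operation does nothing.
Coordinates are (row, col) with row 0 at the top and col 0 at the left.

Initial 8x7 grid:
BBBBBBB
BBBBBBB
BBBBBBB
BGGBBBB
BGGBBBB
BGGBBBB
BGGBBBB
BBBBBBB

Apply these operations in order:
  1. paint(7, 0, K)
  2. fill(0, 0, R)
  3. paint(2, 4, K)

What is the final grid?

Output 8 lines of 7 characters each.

Answer: RRRRRRR
RRRRRRR
RRRRKRR
RGGRRRR
RGGRRRR
RGGRRRR
RGGRRRR
KRRRRRR

Derivation:
After op 1 paint(7,0,K):
BBBBBBB
BBBBBBB
BBBBBBB
BGGBBBB
BGGBBBB
BGGBBBB
BGGBBBB
KBBBBBB
After op 2 fill(0,0,R) [47 cells changed]:
RRRRRRR
RRRRRRR
RRRRRRR
RGGRRRR
RGGRRRR
RGGRRRR
RGGRRRR
KRRRRRR
After op 3 paint(2,4,K):
RRRRRRR
RRRRRRR
RRRRKRR
RGGRRRR
RGGRRRR
RGGRRRR
RGGRRRR
KRRRRRR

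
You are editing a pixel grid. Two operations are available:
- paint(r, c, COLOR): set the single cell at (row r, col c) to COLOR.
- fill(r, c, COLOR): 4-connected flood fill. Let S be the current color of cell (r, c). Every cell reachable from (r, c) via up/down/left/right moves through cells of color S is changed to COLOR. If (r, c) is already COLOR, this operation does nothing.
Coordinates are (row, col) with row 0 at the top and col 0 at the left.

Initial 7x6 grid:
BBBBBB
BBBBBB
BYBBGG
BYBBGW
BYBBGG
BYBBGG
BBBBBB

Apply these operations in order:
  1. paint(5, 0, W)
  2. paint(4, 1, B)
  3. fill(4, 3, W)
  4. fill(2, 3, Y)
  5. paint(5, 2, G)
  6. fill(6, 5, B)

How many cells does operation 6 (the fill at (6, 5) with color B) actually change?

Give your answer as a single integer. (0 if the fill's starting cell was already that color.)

Answer: 33

Derivation:
After op 1 paint(5,0,W):
BBBBBB
BBBBBB
BYBBGG
BYBBGW
BYBBGG
WYBBGG
BBBBBB
After op 2 paint(4,1,B):
BBBBBB
BBBBBB
BYBBGG
BYBBGW
BBBBGG
WYBBGG
BBBBBB
After op 3 fill(4,3,W) [30 cells changed]:
WWWWWW
WWWWWW
WYWWGG
WYWWGW
WWWWGG
WYWWGG
WWWWWW
After op 4 fill(2,3,Y) [31 cells changed]:
YYYYYY
YYYYYY
YYYYGG
YYYYGW
YYYYGG
YYYYGG
YYYYYY
After op 5 paint(5,2,G):
YYYYYY
YYYYYY
YYYYGG
YYYYGW
YYYYGG
YYGYGG
YYYYYY
After op 6 fill(6,5,B) [33 cells changed]:
BBBBBB
BBBBBB
BBBBGG
BBBBGW
BBBBGG
BBGBGG
BBBBBB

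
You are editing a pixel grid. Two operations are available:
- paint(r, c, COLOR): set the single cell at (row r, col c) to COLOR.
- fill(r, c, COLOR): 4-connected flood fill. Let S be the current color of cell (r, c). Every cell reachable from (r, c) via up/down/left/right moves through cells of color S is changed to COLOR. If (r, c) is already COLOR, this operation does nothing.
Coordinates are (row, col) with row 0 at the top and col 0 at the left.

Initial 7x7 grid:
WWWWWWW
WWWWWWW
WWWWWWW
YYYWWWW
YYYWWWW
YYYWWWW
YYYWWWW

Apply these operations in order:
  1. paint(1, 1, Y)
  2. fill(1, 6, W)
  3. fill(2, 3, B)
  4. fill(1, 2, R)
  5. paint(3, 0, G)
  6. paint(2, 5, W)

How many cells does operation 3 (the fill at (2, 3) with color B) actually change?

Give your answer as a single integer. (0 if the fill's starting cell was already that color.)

Answer: 36

Derivation:
After op 1 paint(1,1,Y):
WWWWWWW
WYWWWWW
WWWWWWW
YYYWWWW
YYYWWWW
YYYWWWW
YYYWWWW
After op 2 fill(1,6,W) [0 cells changed]:
WWWWWWW
WYWWWWW
WWWWWWW
YYYWWWW
YYYWWWW
YYYWWWW
YYYWWWW
After op 3 fill(2,3,B) [36 cells changed]:
BBBBBBB
BYBBBBB
BBBBBBB
YYYBBBB
YYYBBBB
YYYBBBB
YYYBBBB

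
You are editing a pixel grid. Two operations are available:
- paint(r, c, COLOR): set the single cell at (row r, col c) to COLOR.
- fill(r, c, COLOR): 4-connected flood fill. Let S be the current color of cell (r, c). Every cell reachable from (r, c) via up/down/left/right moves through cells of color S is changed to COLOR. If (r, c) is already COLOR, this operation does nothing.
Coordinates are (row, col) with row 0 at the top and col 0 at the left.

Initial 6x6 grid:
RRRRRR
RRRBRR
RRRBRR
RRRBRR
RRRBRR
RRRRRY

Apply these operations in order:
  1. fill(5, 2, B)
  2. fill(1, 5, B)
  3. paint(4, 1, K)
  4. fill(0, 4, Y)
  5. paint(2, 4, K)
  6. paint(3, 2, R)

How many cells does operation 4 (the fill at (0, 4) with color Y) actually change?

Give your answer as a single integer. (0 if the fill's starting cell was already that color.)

After op 1 fill(5,2,B) [31 cells changed]:
BBBBBB
BBBBBB
BBBBBB
BBBBBB
BBBBBB
BBBBBY
After op 2 fill(1,5,B) [0 cells changed]:
BBBBBB
BBBBBB
BBBBBB
BBBBBB
BBBBBB
BBBBBY
After op 3 paint(4,1,K):
BBBBBB
BBBBBB
BBBBBB
BBBBBB
BKBBBB
BBBBBY
After op 4 fill(0,4,Y) [34 cells changed]:
YYYYYY
YYYYYY
YYYYYY
YYYYYY
YKYYYY
YYYYYY

Answer: 34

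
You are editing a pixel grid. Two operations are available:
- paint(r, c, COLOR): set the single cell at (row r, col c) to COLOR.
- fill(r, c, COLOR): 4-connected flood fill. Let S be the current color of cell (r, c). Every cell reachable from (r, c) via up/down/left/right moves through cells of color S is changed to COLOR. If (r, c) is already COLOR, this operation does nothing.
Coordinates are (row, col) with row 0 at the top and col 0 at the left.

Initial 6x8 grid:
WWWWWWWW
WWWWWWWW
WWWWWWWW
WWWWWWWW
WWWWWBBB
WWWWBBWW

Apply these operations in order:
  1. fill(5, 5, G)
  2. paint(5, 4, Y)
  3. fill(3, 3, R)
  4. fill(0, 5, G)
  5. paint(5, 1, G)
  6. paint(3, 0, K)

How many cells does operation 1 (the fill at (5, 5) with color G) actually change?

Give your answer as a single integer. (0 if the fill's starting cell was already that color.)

Answer: 5

Derivation:
After op 1 fill(5,5,G) [5 cells changed]:
WWWWWWWW
WWWWWWWW
WWWWWWWW
WWWWWWWW
WWWWWGGG
WWWWGGWW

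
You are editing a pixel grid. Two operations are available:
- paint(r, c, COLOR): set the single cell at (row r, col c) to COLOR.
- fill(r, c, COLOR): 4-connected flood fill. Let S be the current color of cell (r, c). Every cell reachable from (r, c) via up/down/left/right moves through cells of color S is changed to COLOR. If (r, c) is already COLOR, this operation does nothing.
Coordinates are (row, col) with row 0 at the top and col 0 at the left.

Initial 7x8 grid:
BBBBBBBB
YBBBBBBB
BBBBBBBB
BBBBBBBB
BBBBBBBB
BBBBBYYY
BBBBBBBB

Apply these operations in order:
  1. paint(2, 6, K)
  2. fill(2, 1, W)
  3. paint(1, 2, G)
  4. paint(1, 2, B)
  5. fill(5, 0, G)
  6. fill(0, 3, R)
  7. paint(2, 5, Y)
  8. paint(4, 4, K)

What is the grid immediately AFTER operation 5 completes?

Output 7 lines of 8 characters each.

After op 1 paint(2,6,K):
BBBBBBBB
YBBBBBBB
BBBBBBKB
BBBBBBBB
BBBBBBBB
BBBBBYYY
BBBBBBBB
After op 2 fill(2,1,W) [51 cells changed]:
WWWWWWWW
YWWWWWWW
WWWWWWKW
WWWWWWWW
WWWWWWWW
WWWWWYYY
WWWWWWWW
After op 3 paint(1,2,G):
WWWWWWWW
YWGWWWWW
WWWWWWKW
WWWWWWWW
WWWWWWWW
WWWWWYYY
WWWWWWWW
After op 4 paint(1,2,B):
WWWWWWWW
YWBWWWWW
WWWWWWKW
WWWWWWWW
WWWWWWWW
WWWWWYYY
WWWWWWWW
After op 5 fill(5,0,G) [50 cells changed]:
GGGGGGGG
YGBGGGGG
GGGGGGKG
GGGGGGGG
GGGGGGGG
GGGGGYYY
GGGGGGGG

Answer: GGGGGGGG
YGBGGGGG
GGGGGGKG
GGGGGGGG
GGGGGGGG
GGGGGYYY
GGGGGGGG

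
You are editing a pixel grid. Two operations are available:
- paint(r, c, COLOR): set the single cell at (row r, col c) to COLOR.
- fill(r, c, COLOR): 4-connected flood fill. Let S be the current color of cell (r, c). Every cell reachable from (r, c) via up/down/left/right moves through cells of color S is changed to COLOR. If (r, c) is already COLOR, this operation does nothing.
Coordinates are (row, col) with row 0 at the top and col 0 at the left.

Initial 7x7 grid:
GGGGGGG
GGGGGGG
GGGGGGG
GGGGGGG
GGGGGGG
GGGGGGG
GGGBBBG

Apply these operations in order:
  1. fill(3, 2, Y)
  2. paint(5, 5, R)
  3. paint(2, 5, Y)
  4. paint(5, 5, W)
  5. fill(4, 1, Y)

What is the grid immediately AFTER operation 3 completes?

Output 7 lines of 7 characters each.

Answer: YYYYYYY
YYYYYYY
YYYYYYY
YYYYYYY
YYYYYYY
YYYYYRY
YYYBBBY

Derivation:
After op 1 fill(3,2,Y) [46 cells changed]:
YYYYYYY
YYYYYYY
YYYYYYY
YYYYYYY
YYYYYYY
YYYYYYY
YYYBBBY
After op 2 paint(5,5,R):
YYYYYYY
YYYYYYY
YYYYYYY
YYYYYYY
YYYYYYY
YYYYYRY
YYYBBBY
After op 3 paint(2,5,Y):
YYYYYYY
YYYYYYY
YYYYYYY
YYYYYYY
YYYYYYY
YYYYYRY
YYYBBBY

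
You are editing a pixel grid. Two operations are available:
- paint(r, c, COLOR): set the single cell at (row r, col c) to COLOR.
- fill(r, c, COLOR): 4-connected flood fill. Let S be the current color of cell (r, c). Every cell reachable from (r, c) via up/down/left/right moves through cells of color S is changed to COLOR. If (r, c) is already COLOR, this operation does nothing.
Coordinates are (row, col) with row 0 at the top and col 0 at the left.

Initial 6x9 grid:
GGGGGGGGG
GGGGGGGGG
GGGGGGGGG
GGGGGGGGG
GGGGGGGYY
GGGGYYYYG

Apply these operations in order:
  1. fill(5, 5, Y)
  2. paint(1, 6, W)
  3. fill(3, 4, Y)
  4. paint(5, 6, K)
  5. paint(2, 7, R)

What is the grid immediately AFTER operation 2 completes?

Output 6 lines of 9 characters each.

After op 1 fill(5,5,Y) [0 cells changed]:
GGGGGGGGG
GGGGGGGGG
GGGGGGGGG
GGGGGGGGG
GGGGGGGYY
GGGGYYYYG
After op 2 paint(1,6,W):
GGGGGGGGG
GGGGGGWGG
GGGGGGGGG
GGGGGGGGG
GGGGGGGYY
GGGGYYYYG

Answer: GGGGGGGGG
GGGGGGWGG
GGGGGGGGG
GGGGGGGGG
GGGGGGGYY
GGGGYYYYG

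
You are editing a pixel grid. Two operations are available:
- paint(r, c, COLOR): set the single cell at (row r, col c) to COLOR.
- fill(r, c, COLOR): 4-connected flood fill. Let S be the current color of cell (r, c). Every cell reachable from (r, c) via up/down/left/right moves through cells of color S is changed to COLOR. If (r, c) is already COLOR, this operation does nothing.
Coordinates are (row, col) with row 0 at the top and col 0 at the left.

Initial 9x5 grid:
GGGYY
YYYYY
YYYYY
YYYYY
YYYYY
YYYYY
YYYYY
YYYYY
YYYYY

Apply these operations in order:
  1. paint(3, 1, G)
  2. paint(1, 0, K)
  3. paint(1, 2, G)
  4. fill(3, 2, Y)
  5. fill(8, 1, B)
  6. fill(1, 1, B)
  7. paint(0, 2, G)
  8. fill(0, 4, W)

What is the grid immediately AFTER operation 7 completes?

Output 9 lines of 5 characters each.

Answer: GGGBB
KBGBB
BBBBB
BGBBB
BBBBB
BBBBB
BBBBB
BBBBB
BBBBB

Derivation:
After op 1 paint(3,1,G):
GGGYY
YYYYY
YYYYY
YGYYY
YYYYY
YYYYY
YYYYY
YYYYY
YYYYY
After op 2 paint(1,0,K):
GGGYY
KYYYY
YYYYY
YGYYY
YYYYY
YYYYY
YYYYY
YYYYY
YYYYY
After op 3 paint(1,2,G):
GGGYY
KYGYY
YYYYY
YGYYY
YYYYY
YYYYY
YYYYY
YYYYY
YYYYY
After op 4 fill(3,2,Y) [0 cells changed]:
GGGYY
KYGYY
YYYYY
YGYYY
YYYYY
YYYYY
YYYYY
YYYYY
YYYYY
After op 5 fill(8,1,B) [39 cells changed]:
GGGBB
KBGBB
BBBBB
BGBBB
BBBBB
BBBBB
BBBBB
BBBBB
BBBBB
After op 6 fill(1,1,B) [0 cells changed]:
GGGBB
KBGBB
BBBBB
BGBBB
BBBBB
BBBBB
BBBBB
BBBBB
BBBBB
After op 7 paint(0,2,G):
GGGBB
KBGBB
BBBBB
BGBBB
BBBBB
BBBBB
BBBBB
BBBBB
BBBBB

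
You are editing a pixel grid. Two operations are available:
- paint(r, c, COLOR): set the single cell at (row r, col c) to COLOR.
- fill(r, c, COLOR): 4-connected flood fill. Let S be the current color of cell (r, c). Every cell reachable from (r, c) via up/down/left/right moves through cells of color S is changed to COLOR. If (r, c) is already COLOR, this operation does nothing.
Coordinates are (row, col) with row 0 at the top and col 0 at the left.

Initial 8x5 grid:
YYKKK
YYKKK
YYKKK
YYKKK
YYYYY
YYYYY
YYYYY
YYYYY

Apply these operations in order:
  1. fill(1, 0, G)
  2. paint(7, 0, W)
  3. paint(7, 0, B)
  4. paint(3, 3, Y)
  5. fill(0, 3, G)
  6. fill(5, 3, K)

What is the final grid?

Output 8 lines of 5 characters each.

Answer: KKKKK
KKKKK
KKKKK
KKKYK
KKKKK
KKKKK
KKKKK
BKKKK

Derivation:
After op 1 fill(1,0,G) [28 cells changed]:
GGKKK
GGKKK
GGKKK
GGKKK
GGGGG
GGGGG
GGGGG
GGGGG
After op 2 paint(7,0,W):
GGKKK
GGKKK
GGKKK
GGKKK
GGGGG
GGGGG
GGGGG
WGGGG
After op 3 paint(7,0,B):
GGKKK
GGKKK
GGKKK
GGKKK
GGGGG
GGGGG
GGGGG
BGGGG
After op 4 paint(3,3,Y):
GGKKK
GGKKK
GGKKK
GGKYK
GGGGG
GGGGG
GGGGG
BGGGG
After op 5 fill(0,3,G) [11 cells changed]:
GGGGG
GGGGG
GGGGG
GGGYG
GGGGG
GGGGG
GGGGG
BGGGG
After op 6 fill(5,3,K) [38 cells changed]:
KKKKK
KKKKK
KKKKK
KKKYK
KKKKK
KKKKK
KKKKK
BKKKK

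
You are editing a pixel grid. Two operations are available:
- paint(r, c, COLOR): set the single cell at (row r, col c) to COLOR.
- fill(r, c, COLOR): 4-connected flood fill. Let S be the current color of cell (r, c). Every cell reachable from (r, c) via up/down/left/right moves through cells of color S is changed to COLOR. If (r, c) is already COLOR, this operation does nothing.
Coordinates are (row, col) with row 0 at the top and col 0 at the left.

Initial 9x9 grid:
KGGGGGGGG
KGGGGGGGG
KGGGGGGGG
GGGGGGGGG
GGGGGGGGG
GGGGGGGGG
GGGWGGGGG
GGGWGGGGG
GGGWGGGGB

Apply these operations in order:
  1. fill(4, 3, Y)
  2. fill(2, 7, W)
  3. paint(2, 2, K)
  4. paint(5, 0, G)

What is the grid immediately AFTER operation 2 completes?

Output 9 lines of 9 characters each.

Answer: KWWWWWWWW
KWWWWWWWW
KWWWWWWWW
WWWWWWWWW
WWWWWWWWW
WWWWWWWWW
WWWWWWWWW
WWWWWWWWW
WWWWWWWWB

Derivation:
After op 1 fill(4,3,Y) [74 cells changed]:
KYYYYYYYY
KYYYYYYYY
KYYYYYYYY
YYYYYYYYY
YYYYYYYYY
YYYYYYYYY
YYYWYYYYY
YYYWYYYYY
YYYWYYYYB
After op 2 fill(2,7,W) [74 cells changed]:
KWWWWWWWW
KWWWWWWWW
KWWWWWWWW
WWWWWWWWW
WWWWWWWWW
WWWWWWWWW
WWWWWWWWW
WWWWWWWWW
WWWWWWWWB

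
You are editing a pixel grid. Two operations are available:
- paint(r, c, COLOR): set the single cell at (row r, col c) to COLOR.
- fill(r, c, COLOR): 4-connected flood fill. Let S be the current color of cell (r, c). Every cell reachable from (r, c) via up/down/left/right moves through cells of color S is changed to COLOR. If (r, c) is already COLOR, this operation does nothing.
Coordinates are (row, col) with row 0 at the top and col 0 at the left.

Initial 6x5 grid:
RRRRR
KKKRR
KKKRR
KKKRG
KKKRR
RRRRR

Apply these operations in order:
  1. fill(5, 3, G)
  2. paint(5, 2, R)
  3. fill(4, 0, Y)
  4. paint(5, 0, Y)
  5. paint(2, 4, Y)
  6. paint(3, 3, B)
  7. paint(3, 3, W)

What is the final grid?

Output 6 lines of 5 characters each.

Answer: GGGGG
YYYGG
YYYGY
YYYWG
YYYGG
YGRGG

Derivation:
After op 1 fill(5,3,G) [17 cells changed]:
GGGGG
KKKGG
KKKGG
KKKGG
KKKGG
GGGGG
After op 2 paint(5,2,R):
GGGGG
KKKGG
KKKGG
KKKGG
KKKGG
GGRGG
After op 3 fill(4,0,Y) [12 cells changed]:
GGGGG
YYYGG
YYYGG
YYYGG
YYYGG
GGRGG
After op 4 paint(5,0,Y):
GGGGG
YYYGG
YYYGG
YYYGG
YYYGG
YGRGG
After op 5 paint(2,4,Y):
GGGGG
YYYGG
YYYGY
YYYGG
YYYGG
YGRGG
After op 6 paint(3,3,B):
GGGGG
YYYGG
YYYGY
YYYBG
YYYGG
YGRGG
After op 7 paint(3,3,W):
GGGGG
YYYGG
YYYGY
YYYWG
YYYGG
YGRGG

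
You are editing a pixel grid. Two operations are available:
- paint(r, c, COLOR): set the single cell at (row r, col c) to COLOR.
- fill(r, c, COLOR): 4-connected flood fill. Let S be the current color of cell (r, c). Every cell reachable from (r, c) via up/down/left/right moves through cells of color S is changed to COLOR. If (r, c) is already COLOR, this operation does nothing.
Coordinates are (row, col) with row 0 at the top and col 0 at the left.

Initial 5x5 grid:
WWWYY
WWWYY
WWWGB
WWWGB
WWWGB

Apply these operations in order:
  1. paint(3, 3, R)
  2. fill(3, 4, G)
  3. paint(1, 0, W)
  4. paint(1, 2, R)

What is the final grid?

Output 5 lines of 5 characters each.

Answer: WWWYY
WWRYY
WWWGG
WWWRG
WWWGG

Derivation:
After op 1 paint(3,3,R):
WWWYY
WWWYY
WWWGB
WWWRB
WWWGB
After op 2 fill(3,4,G) [3 cells changed]:
WWWYY
WWWYY
WWWGG
WWWRG
WWWGG
After op 3 paint(1,0,W):
WWWYY
WWWYY
WWWGG
WWWRG
WWWGG
After op 4 paint(1,2,R):
WWWYY
WWRYY
WWWGG
WWWRG
WWWGG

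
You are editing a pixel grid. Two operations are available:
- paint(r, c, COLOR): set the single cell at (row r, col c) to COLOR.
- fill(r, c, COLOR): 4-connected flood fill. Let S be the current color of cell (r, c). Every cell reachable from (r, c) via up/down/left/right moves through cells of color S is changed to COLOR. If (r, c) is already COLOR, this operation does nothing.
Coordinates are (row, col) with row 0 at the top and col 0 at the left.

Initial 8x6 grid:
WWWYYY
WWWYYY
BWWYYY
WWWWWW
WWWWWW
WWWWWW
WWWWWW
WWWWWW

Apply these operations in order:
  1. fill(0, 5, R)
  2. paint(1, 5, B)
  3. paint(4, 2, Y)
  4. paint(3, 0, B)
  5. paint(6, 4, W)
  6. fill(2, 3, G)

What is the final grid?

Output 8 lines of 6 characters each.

After op 1 fill(0,5,R) [9 cells changed]:
WWWRRR
WWWRRR
BWWRRR
WWWWWW
WWWWWW
WWWWWW
WWWWWW
WWWWWW
After op 2 paint(1,5,B):
WWWRRR
WWWRRB
BWWRRR
WWWWWW
WWWWWW
WWWWWW
WWWWWW
WWWWWW
After op 3 paint(4,2,Y):
WWWRRR
WWWRRB
BWWRRR
WWWWWW
WWYWWW
WWWWWW
WWWWWW
WWWWWW
After op 4 paint(3,0,B):
WWWRRR
WWWRRB
BWWRRR
BWWWWW
WWYWWW
WWWWWW
WWWWWW
WWWWWW
After op 5 paint(6,4,W):
WWWRRR
WWWRRB
BWWRRR
BWWWWW
WWYWWW
WWWWWW
WWWWWW
WWWWWW
After op 6 fill(2,3,G) [8 cells changed]:
WWWGGG
WWWGGB
BWWGGG
BWWWWW
WWYWWW
WWWWWW
WWWWWW
WWWWWW

Answer: WWWGGG
WWWGGB
BWWGGG
BWWWWW
WWYWWW
WWWWWW
WWWWWW
WWWWWW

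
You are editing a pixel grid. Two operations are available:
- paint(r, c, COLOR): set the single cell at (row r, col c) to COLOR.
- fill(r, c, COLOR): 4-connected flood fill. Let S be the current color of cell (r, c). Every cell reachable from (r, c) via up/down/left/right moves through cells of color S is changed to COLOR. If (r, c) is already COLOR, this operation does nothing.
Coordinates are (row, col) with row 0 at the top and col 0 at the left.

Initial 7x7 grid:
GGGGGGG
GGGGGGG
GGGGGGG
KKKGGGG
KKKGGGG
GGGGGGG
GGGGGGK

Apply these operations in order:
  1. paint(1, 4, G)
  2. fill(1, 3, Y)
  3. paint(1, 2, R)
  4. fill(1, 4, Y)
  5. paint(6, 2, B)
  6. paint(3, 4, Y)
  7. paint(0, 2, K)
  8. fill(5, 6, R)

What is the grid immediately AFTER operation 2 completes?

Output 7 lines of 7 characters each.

Answer: YYYYYYY
YYYYYYY
YYYYYYY
KKKYYYY
KKKYYYY
YYYYYYY
YYYYYYK

Derivation:
After op 1 paint(1,4,G):
GGGGGGG
GGGGGGG
GGGGGGG
KKKGGGG
KKKGGGG
GGGGGGG
GGGGGGK
After op 2 fill(1,3,Y) [42 cells changed]:
YYYYYYY
YYYYYYY
YYYYYYY
KKKYYYY
KKKYYYY
YYYYYYY
YYYYYYK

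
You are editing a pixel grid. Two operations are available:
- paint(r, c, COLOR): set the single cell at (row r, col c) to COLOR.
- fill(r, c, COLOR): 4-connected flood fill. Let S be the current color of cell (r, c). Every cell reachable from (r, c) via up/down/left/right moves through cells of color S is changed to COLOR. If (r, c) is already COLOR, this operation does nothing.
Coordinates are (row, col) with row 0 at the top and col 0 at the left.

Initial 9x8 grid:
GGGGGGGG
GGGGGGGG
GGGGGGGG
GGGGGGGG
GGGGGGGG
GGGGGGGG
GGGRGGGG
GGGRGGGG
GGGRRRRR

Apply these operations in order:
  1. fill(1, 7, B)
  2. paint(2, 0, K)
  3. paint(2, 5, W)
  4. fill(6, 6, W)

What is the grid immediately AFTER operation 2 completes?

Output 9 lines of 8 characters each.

Answer: BBBBBBBB
BBBBBBBB
KBBBBBBB
BBBBBBBB
BBBBBBBB
BBBBBBBB
BBBRBBBB
BBBRBBBB
BBBRRRRR

Derivation:
After op 1 fill(1,7,B) [65 cells changed]:
BBBBBBBB
BBBBBBBB
BBBBBBBB
BBBBBBBB
BBBBBBBB
BBBBBBBB
BBBRBBBB
BBBRBBBB
BBBRRRRR
After op 2 paint(2,0,K):
BBBBBBBB
BBBBBBBB
KBBBBBBB
BBBBBBBB
BBBBBBBB
BBBBBBBB
BBBRBBBB
BBBRBBBB
BBBRRRRR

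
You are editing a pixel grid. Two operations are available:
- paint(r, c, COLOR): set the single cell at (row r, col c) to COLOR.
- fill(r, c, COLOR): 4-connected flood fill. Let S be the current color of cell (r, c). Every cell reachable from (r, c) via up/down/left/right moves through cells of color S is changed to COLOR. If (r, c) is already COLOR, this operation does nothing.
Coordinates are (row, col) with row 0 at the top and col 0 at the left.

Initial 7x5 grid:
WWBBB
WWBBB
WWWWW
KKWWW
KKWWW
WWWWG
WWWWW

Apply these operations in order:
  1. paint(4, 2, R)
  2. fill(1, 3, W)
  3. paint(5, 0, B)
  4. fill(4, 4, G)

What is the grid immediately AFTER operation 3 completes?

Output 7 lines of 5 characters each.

After op 1 paint(4,2,R):
WWBBB
WWBBB
WWWWW
KKWWW
KKRWW
WWWWG
WWWWW
After op 2 fill(1,3,W) [6 cells changed]:
WWWWW
WWWWW
WWWWW
KKWWW
KKRWW
WWWWG
WWWWW
After op 3 paint(5,0,B):
WWWWW
WWWWW
WWWWW
KKWWW
KKRWW
BWWWG
WWWWW

Answer: WWWWW
WWWWW
WWWWW
KKWWW
KKRWW
BWWWG
WWWWW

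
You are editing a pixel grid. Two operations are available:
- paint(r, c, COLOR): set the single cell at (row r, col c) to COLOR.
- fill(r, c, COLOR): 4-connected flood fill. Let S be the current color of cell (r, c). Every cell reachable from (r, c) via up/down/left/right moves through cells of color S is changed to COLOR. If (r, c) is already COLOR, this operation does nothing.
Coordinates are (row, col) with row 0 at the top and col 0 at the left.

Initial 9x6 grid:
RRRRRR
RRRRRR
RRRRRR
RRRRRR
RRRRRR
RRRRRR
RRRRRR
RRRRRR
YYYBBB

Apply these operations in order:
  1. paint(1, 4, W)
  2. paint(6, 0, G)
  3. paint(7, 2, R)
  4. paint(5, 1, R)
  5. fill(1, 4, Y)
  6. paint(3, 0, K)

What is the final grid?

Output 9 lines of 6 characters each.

Answer: RRRRRR
RRRRYR
RRRRRR
KRRRRR
RRRRRR
RRRRRR
GRRRRR
RRRRRR
YYYBBB

Derivation:
After op 1 paint(1,4,W):
RRRRRR
RRRRWR
RRRRRR
RRRRRR
RRRRRR
RRRRRR
RRRRRR
RRRRRR
YYYBBB
After op 2 paint(6,0,G):
RRRRRR
RRRRWR
RRRRRR
RRRRRR
RRRRRR
RRRRRR
GRRRRR
RRRRRR
YYYBBB
After op 3 paint(7,2,R):
RRRRRR
RRRRWR
RRRRRR
RRRRRR
RRRRRR
RRRRRR
GRRRRR
RRRRRR
YYYBBB
After op 4 paint(5,1,R):
RRRRRR
RRRRWR
RRRRRR
RRRRRR
RRRRRR
RRRRRR
GRRRRR
RRRRRR
YYYBBB
After op 5 fill(1,4,Y) [1 cells changed]:
RRRRRR
RRRRYR
RRRRRR
RRRRRR
RRRRRR
RRRRRR
GRRRRR
RRRRRR
YYYBBB
After op 6 paint(3,0,K):
RRRRRR
RRRRYR
RRRRRR
KRRRRR
RRRRRR
RRRRRR
GRRRRR
RRRRRR
YYYBBB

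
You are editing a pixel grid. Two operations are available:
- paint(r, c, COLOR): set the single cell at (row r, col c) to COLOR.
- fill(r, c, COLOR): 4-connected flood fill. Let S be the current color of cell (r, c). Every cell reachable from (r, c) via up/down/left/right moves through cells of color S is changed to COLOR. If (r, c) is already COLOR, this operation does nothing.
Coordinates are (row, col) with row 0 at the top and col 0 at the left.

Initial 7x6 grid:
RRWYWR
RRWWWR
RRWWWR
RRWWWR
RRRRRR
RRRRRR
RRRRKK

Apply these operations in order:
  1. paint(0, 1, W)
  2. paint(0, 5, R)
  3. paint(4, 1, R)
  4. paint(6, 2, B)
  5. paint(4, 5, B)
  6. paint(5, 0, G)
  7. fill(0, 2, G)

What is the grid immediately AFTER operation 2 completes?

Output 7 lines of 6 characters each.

After op 1 paint(0,1,W):
RWWYWR
RRWWWR
RRWWWR
RRWWWR
RRRRRR
RRRRRR
RRRRKK
After op 2 paint(0,5,R):
RWWYWR
RRWWWR
RRWWWR
RRWWWR
RRRRRR
RRRRRR
RRRRKK

Answer: RWWYWR
RRWWWR
RRWWWR
RRWWWR
RRRRRR
RRRRRR
RRRRKK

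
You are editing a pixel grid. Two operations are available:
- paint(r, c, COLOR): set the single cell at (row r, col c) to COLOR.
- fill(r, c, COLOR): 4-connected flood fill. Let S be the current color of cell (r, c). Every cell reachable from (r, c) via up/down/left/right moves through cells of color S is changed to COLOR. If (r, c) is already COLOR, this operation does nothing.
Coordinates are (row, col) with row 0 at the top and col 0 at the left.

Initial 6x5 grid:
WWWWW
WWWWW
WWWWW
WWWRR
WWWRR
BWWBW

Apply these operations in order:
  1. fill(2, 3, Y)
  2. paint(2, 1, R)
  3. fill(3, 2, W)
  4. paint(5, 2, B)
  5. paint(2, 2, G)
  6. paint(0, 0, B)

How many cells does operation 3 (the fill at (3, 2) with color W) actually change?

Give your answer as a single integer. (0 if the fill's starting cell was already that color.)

After op 1 fill(2,3,Y) [23 cells changed]:
YYYYY
YYYYY
YYYYY
YYYRR
YYYRR
BYYBW
After op 2 paint(2,1,R):
YYYYY
YYYYY
YRYYY
YYYRR
YYYRR
BYYBW
After op 3 fill(3,2,W) [22 cells changed]:
WWWWW
WWWWW
WRWWW
WWWRR
WWWRR
BWWBW

Answer: 22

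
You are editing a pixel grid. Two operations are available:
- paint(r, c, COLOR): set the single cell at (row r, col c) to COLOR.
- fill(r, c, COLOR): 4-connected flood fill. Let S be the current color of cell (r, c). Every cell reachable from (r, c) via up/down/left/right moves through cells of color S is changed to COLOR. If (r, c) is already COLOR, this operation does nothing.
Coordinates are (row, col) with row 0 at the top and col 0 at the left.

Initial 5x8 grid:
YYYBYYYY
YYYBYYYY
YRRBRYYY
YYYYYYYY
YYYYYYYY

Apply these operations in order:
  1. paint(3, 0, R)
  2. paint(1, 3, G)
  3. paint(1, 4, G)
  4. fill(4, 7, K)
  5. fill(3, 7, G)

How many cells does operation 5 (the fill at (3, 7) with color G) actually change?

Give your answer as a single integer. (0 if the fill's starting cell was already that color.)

After op 1 paint(3,0,R):
YYYBYYYY
YYYBYYYY
YRRBRYYY
RYYYYYYY
YYYYYYYY
After op 2 paint(1,3,G):
YYYBYYYY
YYYGYYYY
YRRBRYYY
RYYYYYYY
YYYYYYYY
After op 3 paint(1,4,G):
YYYBYYYY
YYYGGYYY
YRRBRYYY
RYYYYYYY
YYYYYYYY
After op 4 fill(4,7,K) [25 cells changed]:
YYYBKKKK
YYYGGKKK
YRRBRKKK
RKKKKKKK
KKKKKKKK
After op 5 fill(3,7,G) [25 cells changed]:
YYYBGGGG
YYYGGGGG
YRRBRGGG
RGGGGGGG
GGGGGGGG

Answer: 25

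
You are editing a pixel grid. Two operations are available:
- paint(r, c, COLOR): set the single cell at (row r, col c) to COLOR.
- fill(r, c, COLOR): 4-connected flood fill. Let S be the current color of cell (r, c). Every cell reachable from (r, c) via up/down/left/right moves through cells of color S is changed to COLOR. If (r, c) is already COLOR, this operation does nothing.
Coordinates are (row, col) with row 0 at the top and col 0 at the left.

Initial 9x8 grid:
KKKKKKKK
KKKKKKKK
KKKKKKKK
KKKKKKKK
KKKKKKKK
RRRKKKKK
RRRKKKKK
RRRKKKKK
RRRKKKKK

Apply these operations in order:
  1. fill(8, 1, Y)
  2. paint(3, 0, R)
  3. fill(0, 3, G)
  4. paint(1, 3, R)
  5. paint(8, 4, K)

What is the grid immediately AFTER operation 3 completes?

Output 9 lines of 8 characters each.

After op 1 fill(8,1,Y) [12 cells changed]:
KKKKKKKK
KKKKKKKK
KKKKKKKK
KKKKKKKK
KKKKKKKK
YYYKKKKK
YYYKKKKK
YYYKKKKK
YYYKKKKK
After op 2 paint(3,0,R):
KKKKKKKK
KKKKKKKK
KKKKKKKK
RKKKKKKK
KKKKKKKK
YYYKKKKK
YYYKKKKK
YYYKKKKK
YYYKKKKK
After op 3 fill(0,3,G) [59 cells changed]:
GGGGGGGG
GGGGGGGG
GGGGGGGG
RGGGGGGG
GGGGGGGG
YYYGGGGG
YYYGGGGG
YYYGGGGG
YYYGGGGG

Answer: GGGGGGGG
GGGGGGGG
GGGGGGGG
RGGGGGGG
GGGGGGGG
YYYGGGGG
YYYGGGGG
YYYGGGGG
YYYGGGGG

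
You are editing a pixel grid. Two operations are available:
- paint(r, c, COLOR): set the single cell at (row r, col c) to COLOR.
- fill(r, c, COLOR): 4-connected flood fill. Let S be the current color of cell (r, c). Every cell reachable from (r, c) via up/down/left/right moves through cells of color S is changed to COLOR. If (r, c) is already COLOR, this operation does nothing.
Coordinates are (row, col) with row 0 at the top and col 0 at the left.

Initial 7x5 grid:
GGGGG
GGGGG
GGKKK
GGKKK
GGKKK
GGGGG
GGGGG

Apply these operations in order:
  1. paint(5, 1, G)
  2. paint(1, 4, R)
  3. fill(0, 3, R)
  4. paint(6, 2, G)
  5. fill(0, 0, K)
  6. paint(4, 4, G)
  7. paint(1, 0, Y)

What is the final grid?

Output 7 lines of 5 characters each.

After op 1 paint(5,1,G):
GGGGG
GGGGG
GGKKK
GGKKK
GGKKK
GGGGG
GGGGG
After op 2 paint(1,4,R):
GGGGG
GGGGR
GGKKK
GGKKK
GGKKK
GGGGG
GGGGG
After op 3 fill(0,3,R) [25 cells changed]:
RRRRR
RRRRR
RRKKK
RRKKK
RRKKK
RRRRR
RRRRR
After op 4 paint(6,2,G):
RRRRR
RRRRR
RRKKK
RRKKK
RRKKK
RRRRR
RRGRR
After op 5 fill(0,0,K) [25 cells changed]:
KKKKK
KKKKK
KKKKK
KKKKK
KKKKK
KKKKK
KKGKK
After op 6 paint(4,4,G):
KKKKK
KKKKK
KKKKK
KKKKK
KKKKG
KKKKK
KKGKK
After op 7 paint(1,0,Y):
KKKKK
YKKKK
KKKKK
KKKKK
KKKKG
KKKKK
KKGKK

Answer: KKKKK
YKKKK
KKKKK
KKKKK
KKKKG
KKKKK
KKGKK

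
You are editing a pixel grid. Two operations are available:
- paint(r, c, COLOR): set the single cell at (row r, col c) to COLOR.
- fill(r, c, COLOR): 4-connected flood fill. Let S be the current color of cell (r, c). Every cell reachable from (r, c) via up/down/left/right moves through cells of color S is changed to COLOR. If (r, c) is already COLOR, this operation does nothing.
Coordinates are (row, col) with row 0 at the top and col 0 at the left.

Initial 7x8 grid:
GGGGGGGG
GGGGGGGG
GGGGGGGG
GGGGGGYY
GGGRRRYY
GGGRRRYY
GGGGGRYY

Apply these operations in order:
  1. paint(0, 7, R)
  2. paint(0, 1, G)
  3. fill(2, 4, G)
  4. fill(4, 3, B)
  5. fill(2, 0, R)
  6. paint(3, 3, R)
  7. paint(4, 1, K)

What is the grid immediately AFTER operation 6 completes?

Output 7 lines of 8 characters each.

Answer: RRRRRRRR
RRRRRRRR
RRRRRRRR
RRRRRRYY
RRRBBBYY
RRRBBBYY
RRRRRBYY

Derivation:
After op 1 paint(0,7,R):
GGGGGGGR
GGGGGGGG
GGGGGGGG
GGGGGGYY
GGGRRRYY
GGGRRRYY
GGGGGRYY
After op 2 paint(0,1,G):
GGGGGGGR
GGGGGGGG
GGGGGGGG
GGGGGGYY
GGGRRRYY
GGGRRRYY
GGGGGRYY
After op 3 fill(2,4,G) [0 cells changed]:
GGGGGGGR
GGGGGGGG
GGGGGGGG
GGGGGGYY
GGGRRRYY
GGGRRRYY
GGGGGRYY
After op 4 fill(4,3,B) [7 cells changed]:
GGGGGGGR
GGGGGGGG
GGGGGGGG
GGGGGGYY
GGGBBBYY
GGGBBBYY
GGGGGBYY
After op 5 fill(2,0,R) [40 cells changed]:
RRRRRRRR
RRRRRRRR
RRRRRRRR
RRRRRRYY
RRRBBBYY
RRRBBBYY
RRRRRBYY
After op 6 paint(3,3,R):
RRRRRRRR
RRRRRRRR
RRRRRRRR
RRRRRRYY
RRRBBBYY
RRRBBBYY
RRRRRBYY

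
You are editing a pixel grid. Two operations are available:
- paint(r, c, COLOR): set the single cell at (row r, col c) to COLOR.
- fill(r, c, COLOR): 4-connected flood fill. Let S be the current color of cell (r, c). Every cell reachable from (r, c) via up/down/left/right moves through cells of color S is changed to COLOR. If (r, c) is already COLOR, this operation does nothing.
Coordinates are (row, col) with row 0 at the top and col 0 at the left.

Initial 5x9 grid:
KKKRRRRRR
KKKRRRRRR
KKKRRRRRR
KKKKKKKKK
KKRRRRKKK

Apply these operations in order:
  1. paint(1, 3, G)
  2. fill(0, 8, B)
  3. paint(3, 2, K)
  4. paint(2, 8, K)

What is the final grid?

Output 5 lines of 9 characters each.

Answer: KKKBBBBBB
KKKGBBBBB
KKKBBBBBK
KKKKKKKKK
KKRRRRKKK

Derivation:
After op 1 paint(1,3,G):
KKKRRRRRR
KKKGRRRRR
KKKRRRRRR
KKKKKKKKK
KKRRRRKKK
After op 2 fill(0,8,B) [17 cells changed]:
KKKBBBBBB
KKKGBBBBB
KKKBBBBBB
KKKKKKKKK
KKRRRRKKK
After op 3 paint(3,2,K):
KKKBBBBBB
KKKGBBBBB
KKKBBBBBB
KKKKKKKKK
KKRRRRKKK
After op 4 paint(2,8,K):
KKKBBBBBB
KKKGBBBBB
KKKBBBBBK
KKKKKKKKK
KKRRRRKKK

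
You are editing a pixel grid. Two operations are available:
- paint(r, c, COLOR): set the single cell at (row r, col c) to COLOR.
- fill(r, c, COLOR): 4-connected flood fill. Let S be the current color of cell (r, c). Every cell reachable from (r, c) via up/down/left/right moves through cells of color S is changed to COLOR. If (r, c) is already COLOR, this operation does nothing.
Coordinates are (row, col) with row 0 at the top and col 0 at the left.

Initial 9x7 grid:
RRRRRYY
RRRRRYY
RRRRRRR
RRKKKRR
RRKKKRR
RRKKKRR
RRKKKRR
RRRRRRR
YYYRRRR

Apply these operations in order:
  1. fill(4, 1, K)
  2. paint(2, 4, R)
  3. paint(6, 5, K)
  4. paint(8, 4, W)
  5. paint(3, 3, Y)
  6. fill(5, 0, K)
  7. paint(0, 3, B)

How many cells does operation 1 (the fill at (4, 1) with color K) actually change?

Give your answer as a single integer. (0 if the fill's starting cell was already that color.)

After op 1 fill(4,1,K) [44 cells changed]:
KKKKKYY
KKKKKYY
KKKKKKK
KKKKKKK
KKKKKKK
KKKKKKK
KKKKKKK
KKKKKKK
YYYKKKK

Answer: 44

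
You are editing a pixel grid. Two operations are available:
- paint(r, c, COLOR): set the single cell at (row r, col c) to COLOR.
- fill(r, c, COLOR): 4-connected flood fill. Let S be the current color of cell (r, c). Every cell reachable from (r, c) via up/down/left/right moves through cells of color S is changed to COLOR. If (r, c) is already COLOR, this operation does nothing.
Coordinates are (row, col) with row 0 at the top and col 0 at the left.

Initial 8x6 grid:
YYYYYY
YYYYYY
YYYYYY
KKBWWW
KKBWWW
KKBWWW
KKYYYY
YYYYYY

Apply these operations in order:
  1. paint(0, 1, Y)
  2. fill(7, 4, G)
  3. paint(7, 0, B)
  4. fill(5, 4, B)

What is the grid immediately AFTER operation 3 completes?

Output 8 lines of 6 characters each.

Answer: YYYYYY
YYYYYY
YYYYYY
KKBWWW
KKBWWW
KKBWWW
KKGGGG
BGGGGG

Derivation:
After op 1 paint(0,1,Y):
YYYYYY
YYYYYY
YYYYYY
KKBWWW
KKBWWW
KKBWWW
KKYYYY
YYYYYY
After op 2 fill(7,4,G) [10 cells changed]:
YYYYYY
YYYYYY
YYYYYY
KKBWWW
KKBWWW
KKBWWW
KKGGGG
GGGGGG
After op 3 paint(7,0,B):
YYYYYY
YYYYYY
YYYYYY
KKBWWW
KKBWWW
KKBWWW
KKGGGG
BGGGGG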